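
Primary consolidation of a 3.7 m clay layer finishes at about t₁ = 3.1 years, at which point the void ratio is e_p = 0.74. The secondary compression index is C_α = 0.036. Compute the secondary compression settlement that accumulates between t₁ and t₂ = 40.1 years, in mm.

S_s ≈ 85.1 mm

Secondary compression: S_s = C_α·H/(1+e_p)·log₁₀(t₂/t₁)
S_s = 0.036×3.7/(1+0.74)×log₁₀(40.1/3.1)
    = 0.07655 × 1.112 = 0.08511 m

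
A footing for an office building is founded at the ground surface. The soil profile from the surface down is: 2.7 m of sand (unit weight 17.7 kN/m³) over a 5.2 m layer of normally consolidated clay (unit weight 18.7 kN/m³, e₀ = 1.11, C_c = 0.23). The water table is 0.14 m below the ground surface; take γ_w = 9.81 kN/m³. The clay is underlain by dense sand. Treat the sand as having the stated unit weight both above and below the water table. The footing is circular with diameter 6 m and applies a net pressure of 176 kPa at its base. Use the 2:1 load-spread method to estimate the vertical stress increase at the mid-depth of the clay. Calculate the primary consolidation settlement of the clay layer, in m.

S_c ≈ 0.181 m

Mid-depth of clay below the ground surface: z = 2.7 + 5.2/2 = 5.3 m.
Total vertical stress at mid-clay: σ_v = 17.7×2.7 + 18.7×2.6 = 96.41 kPa.
Pore pressure: u = 9.81×(5.3 − 0.14) = 50.62 kPa.
Initial effective stress: σ'_0 = σ_v − u = 96.41 − 50.62 = 45.79 kPa.
Stress increase at mid-clay by the 2:1 spreading method:
Δσ ≈ qD²/(D+z)² = 176×6²/(6+5.3)² = 49.62 kPa
Final effective stress: σ'_f = σ'_0 + Δσ = 45.79 + 49.62 = 95.41 kPa.
Normally consolidated clay, so the full stress increment lies on the virgin compression line:
S_c = C_c·H/(1+e₀)·log₁₀(σ'_f/σ'_0) = 0.23×5.2/(1+1.11)×log₁₀(95.41/45.79)
    = 0.56682 × 0.31882 = 0.1807 m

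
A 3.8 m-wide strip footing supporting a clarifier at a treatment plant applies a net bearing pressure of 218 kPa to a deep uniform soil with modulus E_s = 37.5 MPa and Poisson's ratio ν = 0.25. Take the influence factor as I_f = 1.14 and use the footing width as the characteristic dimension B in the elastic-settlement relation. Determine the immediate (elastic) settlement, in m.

S_e ≈ 0.0236 m

Immediate (elastic) settlement: S_e = q·B·(1−ν²)/E_s · I_f.
E_s = 37.5 MPa = 37500 kPa.
S_e = 218 × 3.8 × (1 − 0.25²) / 37500 × 1.14
    = 218 × 3.8 × 0.9375 / 37500 × 1.14
    = 0.02361 m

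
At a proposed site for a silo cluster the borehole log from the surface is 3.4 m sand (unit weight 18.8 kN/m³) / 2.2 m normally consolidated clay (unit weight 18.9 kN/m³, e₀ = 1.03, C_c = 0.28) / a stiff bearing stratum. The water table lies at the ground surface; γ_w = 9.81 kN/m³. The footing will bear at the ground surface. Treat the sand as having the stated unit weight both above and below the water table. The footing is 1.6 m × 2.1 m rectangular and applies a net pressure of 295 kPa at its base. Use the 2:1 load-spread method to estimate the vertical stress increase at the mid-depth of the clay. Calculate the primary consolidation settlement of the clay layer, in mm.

Mid-depth of clay below the ground surface: z = 3.4 + 2.2/2 = 4.5 m.
Total vertical stress at mid-clay: σ_v = 18.8×3.4 + 18.9×1.1 = 84.71 kPa.
Pore pressure: u = 9.81×(4.5 − 0) = 44.145 kPa.
Initial effective stress: σ'_0 = σ_v − u = 84.71 − 44.145 = 40.565 kPa.
Stress increase at mid-clay by the 2:1 spreading method:
Δσ = qBL/((B+z)(L+z)) = 295×1.6×2.1/((1.6+4.5)(2.1+4.5)) = 24.62 kPa
Final effective stress: σ'_f = σ'_0 + Δσ = 40.565 + 24.62 = 65.185 kPa.
Normally consolidated clay, so the full stress increment lies on the virgin compression line:
S_c = C_c·H/(1+e₀)·log₁₀(σ'_f/σ'_0) = 0.28×2.2/(1+1.03)×log₁₀(65.185/40.565)
    = 0.30345 × 0.206 = 0.06251 m

S_c ≈ 62.5 mm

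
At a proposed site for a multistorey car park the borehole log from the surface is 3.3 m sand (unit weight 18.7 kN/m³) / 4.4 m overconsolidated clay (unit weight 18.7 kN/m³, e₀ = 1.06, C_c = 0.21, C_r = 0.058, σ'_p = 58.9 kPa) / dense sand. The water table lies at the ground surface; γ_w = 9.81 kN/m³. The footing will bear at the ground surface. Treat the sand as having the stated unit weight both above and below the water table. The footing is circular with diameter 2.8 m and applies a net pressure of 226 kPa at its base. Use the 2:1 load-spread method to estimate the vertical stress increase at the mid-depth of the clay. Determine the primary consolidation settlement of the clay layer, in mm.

S_c ≈ 56.1 mm

Mid-depth of clay below the ground surface: z = 3.3 + 4.4/2 = 5.5 m.
Total vertical stress at mid-clay: σ_v = 18.7×3.3 + 18.7×2.2 = 102.85 kPa.
Pore pressure: u = 9.81×(5.5 − 0) = 53.955 kPa.
Initial effective stress: σ'_0 = σ_v − u = 102.85 − 53.955 = 48.895 kPa.
Stress increase at mid-clay by the 2:1 spreading method:
Δσ ≈ qD²/(D+z)² = 226×2.8²/(2.8+5.5)² = 25.72 kPa
Final effective stress: σ'_f = 48.895 + 25.72 = 74.615 kPa.
σ'_f = 74.615 > σ'_p = 58.9 kPa, so the stress path crosses the preconsolidation pressure — recompression up to σ'_p, then virgin compression beyond:
S_c = H/(1+e₀)·[C_r·log₁₀(σ'_p/σ'_0) + C_c·log₁₀(σ'_f/σ'_p)]
    = 4.4/2.06 × [0.058×log₁₀(58.9/48.895) + 0.21×log₁₀(74.615/58.9)]
    = 2.1359 × [0.0046893 + 0.021569] = 0.05609 m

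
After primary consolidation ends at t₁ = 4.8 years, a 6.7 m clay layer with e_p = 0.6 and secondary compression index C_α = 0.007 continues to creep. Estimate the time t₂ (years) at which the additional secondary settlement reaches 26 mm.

t₂ ≈ 37 years

S_s = C_α·H/(1+e_p)·log₁₀(t₂/t₁) ⇒ log₁₀(t₂/t₁) = S_s·(1+e_p)/(C_α·H).
log₁₀(t₂/t₁) = 0.026 × (1+0.6) / (0.007×6.7) = 0.887
t₂ = t₁ × 10^0.887 = 4.8 × 7.709 = 37 years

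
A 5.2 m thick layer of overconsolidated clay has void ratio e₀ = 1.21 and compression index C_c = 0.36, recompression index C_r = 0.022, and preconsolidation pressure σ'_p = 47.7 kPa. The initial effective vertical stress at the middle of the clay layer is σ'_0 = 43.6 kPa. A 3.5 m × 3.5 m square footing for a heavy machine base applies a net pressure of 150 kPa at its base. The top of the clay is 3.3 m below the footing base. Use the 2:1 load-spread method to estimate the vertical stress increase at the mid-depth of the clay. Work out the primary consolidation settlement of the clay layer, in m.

S_c ≈ 0.112 m

Mid-depth of clay below the footing base: z = 3.3 + 5.2/2 = 5.9 m.
Stress increase at mid-clay by the 2:1 spreading method:
Δσ = qBL/((B+z)(L+z)) = 150×3.5×3.5/((3.5+5.9)(3.5+5.9)) = 20.796 kPa
Final effective stress: σ'_f = 43.6 + 20.796 = 64.396 kPa.
σ'_f = 64.396 > σ'_p = 47.7 kPa, so the stress path crosses the preconsolidation pressure — recompression up to σ'_p, then virgin compression beyond:
S_c = H/(1+e₀)·[C_r·log₁₀(σ'_p/σ'_0) + C_c·log₁₀(σ'_f/σ'_p)]
    = 5.2/2.21 × [0.022×log₁₀(47.7/43.6) + 0.36×log₁₀(64.396/47.7)]
    = 2.3529 × [0.0008587 + 0.046923] = 0.1124 m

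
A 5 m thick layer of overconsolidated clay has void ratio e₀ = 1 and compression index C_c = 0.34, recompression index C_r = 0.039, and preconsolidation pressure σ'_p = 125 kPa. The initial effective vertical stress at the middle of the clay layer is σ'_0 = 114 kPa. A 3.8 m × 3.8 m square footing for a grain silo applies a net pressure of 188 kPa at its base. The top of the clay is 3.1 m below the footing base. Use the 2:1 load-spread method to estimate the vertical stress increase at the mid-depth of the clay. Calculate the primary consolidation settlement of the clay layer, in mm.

Mid-depth of clay below the footing base: z = 3.1 + 5/2 = 5.6 m.
Stress increase at mid-clay by the 2:1 spreading method:
Δσ = qBL/((B+z)(L+z)) = 188×3.8×3.8/((3.8+5.6)(3.8+5.6)) = 30.723 kPa
Final effective stress: σ'_f = 114 + 30.723 = 144.72 kPa.
σ'_f = 144.72 > σ'_p = 125 kPa, so the stress path crosses the preconsolidation pressure — recompression up to σ'_p, then virgin compression beyond:
S_c = H/(1+e₀)·[C_r·log₁₀(σ'_p/σ'_0) + C_c·log₁₀(σ'_f/σ'_p)]
    = 5/2 × [0.039×log₁₀(125/114) + 0.34×log₁₀(144.72/125)]
    = 2.5 × [0.0015602 + 0.02163] = 0.05798 m

S_c ≈ 58 mm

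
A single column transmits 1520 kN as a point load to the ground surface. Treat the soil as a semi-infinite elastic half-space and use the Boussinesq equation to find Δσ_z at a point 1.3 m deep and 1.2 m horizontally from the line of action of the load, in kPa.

Δσ_z ≈ 92 kPa

Boussinesq vertical stress below a point load on an elastic half-space:
Δσ_z = 3P/(2πz²) · [1 + (r/z)²]^(−5/2)
r/z = 1.2/1.3 = 0.92308; [1+(r/z)²]^(−5/2) = 0.21422.
Δσ_z = 3×1520/(2π×1.3²) × 0.21422 = 429.44 × 0.21422 = 91.99 kPa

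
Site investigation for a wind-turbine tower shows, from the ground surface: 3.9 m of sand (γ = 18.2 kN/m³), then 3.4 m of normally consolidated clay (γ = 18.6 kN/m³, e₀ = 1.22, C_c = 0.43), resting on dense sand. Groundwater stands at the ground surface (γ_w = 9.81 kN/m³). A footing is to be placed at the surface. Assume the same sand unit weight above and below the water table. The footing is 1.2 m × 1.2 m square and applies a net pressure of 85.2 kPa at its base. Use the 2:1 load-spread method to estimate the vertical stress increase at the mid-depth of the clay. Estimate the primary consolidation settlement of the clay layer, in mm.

Mid-depth of clay below the ground surface: z = 3.9 + 3.4/2 = 5.6 m.
Total vertical stress at mid-clay: σ_v = 18.2×3.9 + 18.6×1.7 = 102.6 kPa.
Pore pressure: u = 9.81×(5.6 − 0) = 54.936 kPa.
Initial effective stress: σ'_0 = σ_v − u = 102.6 − 54.936 = 47.664 kPa.
Stress increase at mid-clay by the 2:1 spreading method:
Δσ = qBL/((B+z)(L+z)) = 85.2×1.2×1.2/((1.2+5.6)(1.2+5.6)) = 2.6533 kPa
Final effective stress: σ'_f = σ'_0 + Δσ = 47.664 + 2.6533 = 50.317 kPa.
Normally consolidated clay, so the full stress increment lies on the virgin compression line:
S_c = C_c·H/(1+e₀)·log₁₀(σ'_f/σ'_0) = 0.43×3.4/(1+1.22)×log₁₀(50.317/47.664)
    = 0.65856 × 0.023524 = 0.01549 m

S_c ≈ 15.5 mm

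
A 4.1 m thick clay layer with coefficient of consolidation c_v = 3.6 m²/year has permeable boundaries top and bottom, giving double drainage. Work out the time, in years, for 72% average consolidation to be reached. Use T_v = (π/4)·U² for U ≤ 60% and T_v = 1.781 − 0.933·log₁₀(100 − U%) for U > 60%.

t ≈ 0.503 years

Drainage path length: H_d = H/2 = 2.05 m (double drainage).
U > 60%: T_v = 1.781 − 0.933·log₁₀(100 − 72) = 0.4308.
t = T_v·H_d²/c_v = 0.4308×2.05²/3.6 = 0.5029 years.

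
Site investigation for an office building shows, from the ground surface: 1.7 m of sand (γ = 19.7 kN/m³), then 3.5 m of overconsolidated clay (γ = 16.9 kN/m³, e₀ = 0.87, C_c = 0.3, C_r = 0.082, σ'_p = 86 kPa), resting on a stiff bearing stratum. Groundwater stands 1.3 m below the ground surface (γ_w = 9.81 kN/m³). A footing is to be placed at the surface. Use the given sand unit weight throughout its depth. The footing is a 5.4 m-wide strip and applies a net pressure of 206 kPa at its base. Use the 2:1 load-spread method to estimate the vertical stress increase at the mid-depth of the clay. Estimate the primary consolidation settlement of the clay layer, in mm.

S_c ≈ 211 mm

Mid-depth of clay below the ground surface: z = 1.7 + 3.5/2 = 3.45 m.
Total vertical stress at mid-clay: σ_v = 19.7×1.7 + 16.9×1.75 = 63.065 kPa.
Pore pressure: u = 9.81×(3.45 − 1.3) = 21.091 kPa.
Initial effective stress: σ'_0 = σ_v − u = 63.065 − 21.091 = 41.974 kPa.
Stress increase at mid-clay by the 2:1 spreading method:
Δσ = qB/(B+z) = 206×5.4/(5.4+3.45) = 125.69 kPa
Final effective stress: σ'_f = 41.974 + 125.69 = 167.66 kPa.
σ'_f = 167.66 > σ'_p = 86 kPa, so the stress path crosses the preconsolidation pressure — recompression up to σ'_p, then virgin compression beyond:
S_c = H/(1+e₀)·[C_r·log₁₀(σ'_p/σ'_0) + C_c·log₁₀(σ'_f/σ'_p)]
    = 3.5/1.87 × [0.082×log₁₀(86/41.974) + 0.3×log₁₀(167.66/86)]
    = 1.8717 × [0.025544 + 0.086979] = 0.2106 m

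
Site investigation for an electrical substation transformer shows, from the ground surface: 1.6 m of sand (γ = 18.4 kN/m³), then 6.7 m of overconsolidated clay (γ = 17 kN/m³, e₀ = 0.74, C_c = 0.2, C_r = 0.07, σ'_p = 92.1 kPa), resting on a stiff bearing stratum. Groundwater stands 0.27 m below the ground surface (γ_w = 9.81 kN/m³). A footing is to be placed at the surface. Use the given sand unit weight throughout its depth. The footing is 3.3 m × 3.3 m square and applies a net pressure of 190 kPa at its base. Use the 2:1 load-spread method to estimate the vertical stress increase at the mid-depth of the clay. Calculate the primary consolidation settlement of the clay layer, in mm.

Mid-depth of clay below the ground surface: z = 1.6 + 6.7/2 = 4.95 m.
Total vertical stress at mid-clay: σ_v = 18.4×1.6 + 17×3.35 = 86.39 kPa.
Pore pressure: u = 9.81×(4.95 − 0.27) = 45.911 kPa.
Initial effective stress: σ'_0 = σ_v − u = 86.39 − 45.911 = 40.479 kPa.
Stress increase at mid-clay by the 2:1 spreading method:
Δσ = qBL/((B+z)(L+z)) = 190×3.3×3.3/((3.3+4.95)(3.3+4.95)) = 30.4 kPa
Final effective stress: σ'_f = 40.479 + 30.4 = 70.879 kPa.
σ'_f = 70.879 ≤ σ'_p = 92.1 kPa, so the clay remains overconsolidated and only the recompression index applies:
S_c = C_r·H/(1+e₀)·log₁₀(σ'_f/σ'_0) = 0.07×6.7/1.74×log₁₀(70.879/40.479)
    = 0.26954 × 0.24329 = 0.06558 m

S_c ≈ 65.6 mm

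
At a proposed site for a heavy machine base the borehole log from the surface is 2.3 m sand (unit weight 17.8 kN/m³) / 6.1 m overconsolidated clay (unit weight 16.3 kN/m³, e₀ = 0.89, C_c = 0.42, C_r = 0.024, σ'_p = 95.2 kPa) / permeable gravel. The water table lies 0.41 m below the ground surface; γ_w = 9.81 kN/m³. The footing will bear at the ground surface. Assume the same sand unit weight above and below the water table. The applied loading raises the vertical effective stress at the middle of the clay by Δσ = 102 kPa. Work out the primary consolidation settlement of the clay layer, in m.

S_c ≈ 0.272 m

Mid-depth of clay below the ground surface: z = 2.3 + 6.1/2 = 5.35 m.
Total vertical stress at mid-clay: σ_v = 17.8×2.3 + 16.3×3.05 = 90.655 kPa.
Pore pressure: u = 9.81×(5.35 − 0.41) = 48.461 kPa.
Initial effective stress: σ'_0 = σ_v − u = 90.655 − 48.461 = 42.194 kPa.
Final effective stress: σ'_f = 42.194 + 102 = 144.19 kPa.
σ'_f = 144.19 > σ'_p = 95.2 kPa, so the stress path crosses the preconsolidation pressure — recompression up to σ'_p, then virgin compression beyond:
S_c = H/(1+e₀)·[C_r·log₁₀(σ'_p/σ'_0) + C_c·log₁₀(σ'_f/σ'_p)]
    = 6.1/1.89 × [0.024×log₁₀(95.2/42.194) + 0.42×log₁₀(144.19/95.2)]
    = 3.2275 × [0.0084813 + 0.075725] = 0.2718 m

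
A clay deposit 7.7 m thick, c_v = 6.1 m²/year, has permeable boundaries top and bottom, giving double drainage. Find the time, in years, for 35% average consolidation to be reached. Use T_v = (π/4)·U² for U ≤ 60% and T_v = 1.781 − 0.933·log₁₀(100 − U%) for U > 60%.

t ≈ 0.234 years

Drainage path length: H_d = H/2 = 3.85 m (double drainage).
U ≤ 60%: T_v = (π/4)·U² = (π/4)×0.35² = 0.096211.
t = T_v·H_d²/c_v = 0.096211×3.85²/6.1 = 0.2338 years.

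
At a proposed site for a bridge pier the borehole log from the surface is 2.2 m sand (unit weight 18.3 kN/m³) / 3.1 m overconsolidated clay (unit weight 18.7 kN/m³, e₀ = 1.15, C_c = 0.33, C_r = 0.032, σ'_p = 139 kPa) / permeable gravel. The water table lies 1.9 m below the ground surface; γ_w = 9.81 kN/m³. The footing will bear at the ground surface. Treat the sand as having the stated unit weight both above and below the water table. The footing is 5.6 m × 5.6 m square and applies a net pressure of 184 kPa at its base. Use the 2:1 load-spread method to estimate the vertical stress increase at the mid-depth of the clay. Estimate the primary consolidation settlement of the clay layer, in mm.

S_c ≈ 16.6 mm

Mid-depth of clay below the ground surface: z = 2.2 + 3.1/2 = 3.75 m.
Total vertical stress at mid-clay: σ_v = 18.3×2.2 + 18.7×1.55 = 69.245 kPa.
Pore pressure: u = 9.81×(3.75 − 1.9) = 18.149 kPa.
Initial effective stress: σ'_0 = σ_v − u = 69.245 − 18.149 = 51.096 kPa.
Stress increase at mid-clay by the 2:1 spreading method:
Δσ = qBL/((B+z)(L+z)) = 184×5.6×5.6/((5.6+3.75)(5.6+3.75)) = 66.004 kPa
Final effective stress: σ'_f = 51.096 + 66.004 = 117.1 kPa.
σ'_f = 117.1 ≤ σ'_p = 139 kPa, so the clay remains overconsolidated and only the recompression index applies:
S_c = C_r·H/(1+e₀)·log₁₀(σ'_f/σ'_0) = 0.032×3.1/2.15×log₁₀(117.1/51.096)
    = 0.046141 × 0.36017 = 0.01662 m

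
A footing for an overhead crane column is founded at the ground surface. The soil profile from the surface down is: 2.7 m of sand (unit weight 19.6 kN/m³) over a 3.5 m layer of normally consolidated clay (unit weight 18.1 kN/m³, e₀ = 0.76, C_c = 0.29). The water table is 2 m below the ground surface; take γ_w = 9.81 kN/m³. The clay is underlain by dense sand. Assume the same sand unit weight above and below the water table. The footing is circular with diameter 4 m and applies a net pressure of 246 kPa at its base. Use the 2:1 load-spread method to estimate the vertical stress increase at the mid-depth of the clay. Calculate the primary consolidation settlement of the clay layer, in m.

Mid-depth of clay below the ground surface: z = 2.7 + 3.5/2 = 4.45 m.
Total vertical stress at mid-clay: σ_v = 19.6×2.7 + 18.1×1.75 = 84.595 kPa.
Pore pressure: u = 9.81×(4.45 − 2) = 24.035 kPa.
Initial effective stress: σ'_0 = σ_v − u = 84.595 − 24.035 = 60.56 kPa.
Stress increase at mid-clay by the 2:1 spreading method:
Δσ ≈ qD²/(D+z)² = 246×4²/(4+4.45)² = 55.124 kPa
Final effective stress: σ'_f = σ'_0 + Δσ = 60.56 + 55.124 = 115.68 kPa.
Normally consolidated clay, so the full stress increment lies on the virgin compression line:
S_c = C_c·H/(1+e₀)·log₁₀(σ'_f/σ'_0) = 0.29×3.5/(1+0.76)×log₁₀(115.68/60.56)
    = 0.5767 × 0.28107 = 0.1621 m

S_c ≈ 0.162 m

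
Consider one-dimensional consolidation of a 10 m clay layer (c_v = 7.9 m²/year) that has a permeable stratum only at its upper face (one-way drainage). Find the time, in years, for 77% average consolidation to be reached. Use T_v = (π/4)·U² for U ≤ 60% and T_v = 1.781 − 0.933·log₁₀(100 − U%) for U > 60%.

t ≈ 6.46 years

Drainage path length: H_d = H = 10 m (single drainage).
U > 60%: T_v = 1.781 − 0.933·log₁₀(100 − 77) = 0.51051.
t = T_v·H_d²/c_v = 0.51051×10²/7.9 = 6.462 years.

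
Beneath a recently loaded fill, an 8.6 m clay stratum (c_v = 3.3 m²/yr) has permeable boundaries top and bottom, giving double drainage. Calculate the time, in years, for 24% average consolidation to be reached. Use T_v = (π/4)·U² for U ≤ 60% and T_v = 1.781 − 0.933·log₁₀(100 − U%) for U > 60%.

Drainage path length: H_d = H/2 = 4.3 m (double drainage).
U ≤ 60%: T_v = (π/4)·U² = (π/4)×0.24² = 0.045239.
t = T_v·H_d²/c_v = 0.045239×4.3²/3.3 = 0.2535 years.

t ≈ 0.253 years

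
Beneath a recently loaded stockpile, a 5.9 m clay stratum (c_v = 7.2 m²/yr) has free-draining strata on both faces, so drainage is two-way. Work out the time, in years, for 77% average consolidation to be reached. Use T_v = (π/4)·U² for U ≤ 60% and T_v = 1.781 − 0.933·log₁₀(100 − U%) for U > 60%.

t ≈ 0.617 years

Drainage path length: H_d = H/2 = 2.95 m (double drainage).
U > 60%: T_v = 1.781 − 0.933·log₁₀(100 − 77) = 0.51051.
t = T_v·H_d²/c_v = 0.51051×2.95²/7.2 = 0.617 years.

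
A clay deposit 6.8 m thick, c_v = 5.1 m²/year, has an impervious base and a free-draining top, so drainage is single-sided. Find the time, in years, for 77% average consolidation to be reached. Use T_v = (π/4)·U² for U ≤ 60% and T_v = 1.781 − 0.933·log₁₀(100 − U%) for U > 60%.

Drainage path length: H_d = H = 6.8 m (single drainage).
U > 60%: T_v = 1.781 − 0.933·log₁₀(100 − 77) = 0.51051.
t = T_v·H_d²/c_v = 0.51051×6.8²/5.1 = 4.629 years.

t ≈ 4.63 years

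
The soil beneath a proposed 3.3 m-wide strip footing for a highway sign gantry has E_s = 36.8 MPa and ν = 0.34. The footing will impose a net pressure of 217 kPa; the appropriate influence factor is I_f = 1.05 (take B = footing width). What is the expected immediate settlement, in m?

Immediate (elastic) settlement: S_e = q·B·(1−ν²)/E_s · I_f.
E_s = 36.8 MPa = 36800 kPa.
S_e = 217 × 3.3 × (1 − 0.34²) / 36800 × 1.05
    = 217 × 3.3 × 0.8844 / 36800 × 1.05
    = 0.01807 m

S_e ≈ 0.0181 m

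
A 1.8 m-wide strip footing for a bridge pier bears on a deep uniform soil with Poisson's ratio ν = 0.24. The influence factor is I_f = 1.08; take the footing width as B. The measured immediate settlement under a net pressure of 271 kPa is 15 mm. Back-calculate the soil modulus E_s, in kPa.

E_s ≈ 33100 kPa

S_e = q·B·(1−ν²)/E_s · I_f  ⇒  E_s = q·B·(1−ν²)·I_f / S_e.
E_s = 271 × 1.8 × 0.9424 × 1.08 / 0.015 = 33100 kPa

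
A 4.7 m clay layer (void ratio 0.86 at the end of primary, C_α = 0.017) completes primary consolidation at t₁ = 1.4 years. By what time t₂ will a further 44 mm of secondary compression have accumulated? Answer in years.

S_s = C_α·H/(1+e_p)·log₁₀(t₂/t₁) ⇒ log₁₀(t₂/t₁) = S_s·(1+e_p)/(C_α·H).
log₁₀(t₂/t₁) = 0.044 × (1+0.86) / (0.017×4.7) = 1.024
t₂ = t₁ × 10^1.024 = 1.4 × 10.57 = 14.8 years

t₂ ≈ 14.8 years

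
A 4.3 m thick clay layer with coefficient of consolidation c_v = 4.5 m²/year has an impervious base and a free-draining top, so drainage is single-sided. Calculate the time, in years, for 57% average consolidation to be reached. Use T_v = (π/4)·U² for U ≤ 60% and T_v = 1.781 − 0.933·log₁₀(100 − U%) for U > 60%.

t ≈ 1.05 years

Drainage path length: H_d = H = 4.3 m (single drainage).
U ≤ 60%: T_v = (π/4)·U² = (π/4)×0.57² = 0.25518.
t = T_v·H_d²/c_v = 0.25518×4.3²/4.5 = 1.049 years.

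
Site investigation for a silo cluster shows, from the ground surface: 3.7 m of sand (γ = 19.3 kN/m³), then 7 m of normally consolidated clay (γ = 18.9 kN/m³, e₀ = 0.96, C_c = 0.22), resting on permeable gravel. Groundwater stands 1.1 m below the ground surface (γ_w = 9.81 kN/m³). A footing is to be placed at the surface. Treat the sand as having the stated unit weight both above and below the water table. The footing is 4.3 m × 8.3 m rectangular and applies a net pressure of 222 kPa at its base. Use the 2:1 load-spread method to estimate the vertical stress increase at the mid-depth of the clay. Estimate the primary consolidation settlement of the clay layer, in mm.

Mid-depth of clay below the ground surface: z = 3.7 + 7/2 = 7.2 m.
Total vertical stress at mid-clay: σ_v = 19.3×3.7 + 18.9×3.5 = 137.56 kPa.
Pore pressure: u = 9.81×(7.2 − 1.1) = 59.841 kPa.
Initial effective stress: σ'_0 = σ_v − u = 137.56 − 59.841 = 77.719 kPa.
Stress increase at mid-clay by the 2:1 spreading method:
Δσ = qBL/((B+z)(L+z)) = 222×4.3×8.3/((4.3+7.2)(8.3+7.2)) = 44.45 kPa
Final effective stress: σ'_f = σ'_0 + Δσ = 77.719 + 44.45 = 122.17 kPa.
Normally consolidated clay, so the full stress increment lies on the virgin compression line:
S_c = C_c·H/(1+e₀)·log₁₀(σ'_f/σ'_0) = 0.22×7/(1+0.96)×log₁₀(122.17/77.719)
    = 0.78571 × 0.19644 = 0.1543 m

S_c ≈ 154 mm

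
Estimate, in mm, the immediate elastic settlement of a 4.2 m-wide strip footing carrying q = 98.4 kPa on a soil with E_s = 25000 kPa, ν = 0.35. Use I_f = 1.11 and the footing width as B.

S_e ≈ 16.1 mm

Immediate (elastic) settlement: S_e = q·B·(1−ν²)/E_s · I_f.
S_e = 98.4 × 4.2 × (1 − 0.35²) / 25000 × 1.11
    = 98.4 × 4.2 × 0.8775 / 25000 × 1.11
    = 0.0161 m = 16.1 mm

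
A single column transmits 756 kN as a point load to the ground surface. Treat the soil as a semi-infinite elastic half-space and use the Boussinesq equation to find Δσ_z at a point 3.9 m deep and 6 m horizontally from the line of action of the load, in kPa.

Δσ_z ≈ 1.14 kPa

Boussinesq vertical stress below a point load on an elastic half-space:
Δσ_z = 3P/(2πz²) · [1 + (r/z)²]^(−5/2)
r/z = 6/3.9 = 1.5385; [1+(r/z)²]^(−5/2) = 0.048077.
Δσ_z = 3×756/(2π×3.9²) × 0.048077 = 23.732 × 0.048077 = 1.141 kPa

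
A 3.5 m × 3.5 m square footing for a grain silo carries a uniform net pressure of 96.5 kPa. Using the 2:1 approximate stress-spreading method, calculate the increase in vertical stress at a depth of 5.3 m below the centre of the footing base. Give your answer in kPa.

Δσ_z ≈ 15.3 kPa

By the 2:1 method the load spreads at 1 horizontal : 2 vertical, so at depth z the loaded area has grown by z in each plan dimension:
Δσ = qBL/((B+z)(L+z)) = 96.5×3.5×3.5/((3.5+5.3)(3.5+5.3)) = 15.265 kPa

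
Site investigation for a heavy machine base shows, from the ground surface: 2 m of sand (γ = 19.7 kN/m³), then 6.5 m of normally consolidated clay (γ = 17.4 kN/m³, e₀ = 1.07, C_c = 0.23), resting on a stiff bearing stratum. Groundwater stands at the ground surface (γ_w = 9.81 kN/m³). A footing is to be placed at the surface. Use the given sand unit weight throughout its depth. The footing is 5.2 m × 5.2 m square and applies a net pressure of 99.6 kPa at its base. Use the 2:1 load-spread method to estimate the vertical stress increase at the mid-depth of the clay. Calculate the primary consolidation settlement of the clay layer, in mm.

Mid-depth of clay below the ground surface: z = 2 + 6.5/2 = 5.25 m.
Total vertical stress at mid-clay: σ_v = 19.7×2 + 17.4×3.25 = 95.95 kPa.
Pore pressure: u = 9.81×(5.25 − 0) = 51.503 kPa.
Initial effective stress: σ'_0 = σ_v − u = 95.95 − 51.503 = 44.447 kPa.
Stress increase at mid-clay by the 2:1 spreading method:
Δσ = qBL/((B+z)(L+z)) = 99.6×5.2×5.2/((5.2+5.25)(5.2+5.25)) = 24.662 kPa
Final effective stress: σ'_f = σ'_0 + Δσ = 44.447 + 24.662 = 69.109 kPa.
Normally consolidated clay, so the full stress increment lies on the virgin compression line:
S_c = C_c·H/(1+e₀)·log₁₀(σ'_f/σ'_0) = 0.23×6.5/(1+1.07)×log₁₀(69.109/44.447)
    = 0.72222 × 0.19169 = 0.1384 m

S_c ≈ 138 mm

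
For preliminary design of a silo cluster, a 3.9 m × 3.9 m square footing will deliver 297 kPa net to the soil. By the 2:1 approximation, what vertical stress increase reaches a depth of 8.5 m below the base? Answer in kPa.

Δσ_z ≈ 29.4 kPa

By the 2:1 method the load spreads at 1 horizontal : 2 vertical, so at depth z the loaded area has grown by z in each plan dimension:
Δσ = qBL/((B+z)(L+z)) = 297×3.9×3.9/((3.9+8.5)(3.9+8.5)) = 29.379 kPa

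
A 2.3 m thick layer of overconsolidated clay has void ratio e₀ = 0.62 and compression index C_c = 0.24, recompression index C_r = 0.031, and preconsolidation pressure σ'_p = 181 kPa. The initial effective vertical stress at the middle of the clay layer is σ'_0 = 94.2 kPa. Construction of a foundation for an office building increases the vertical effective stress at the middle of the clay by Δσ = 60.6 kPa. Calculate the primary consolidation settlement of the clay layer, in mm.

S_c ≈ 9.49 mm

Final effective stress: σ'_f = 94.2 + 60.6 = 154.8 kPa.
σ'_f = 154.8 ≤ σ'_p = 181 kPa, so the clay remains overconsolidated and only the recompression index applies:
S_c = C_r·H/(1+e₀)·log₁₀(σ'_f/σ'_0) = 0.031×2.3/1.62×log₁₀(154.8/94.2)
    = 0.044014 × 0.21572 = 0.009495 m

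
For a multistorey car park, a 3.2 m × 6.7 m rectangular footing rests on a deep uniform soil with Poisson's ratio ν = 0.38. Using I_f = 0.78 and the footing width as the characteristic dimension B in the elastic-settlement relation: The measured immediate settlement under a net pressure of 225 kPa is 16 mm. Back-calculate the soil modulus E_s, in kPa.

S_e = q·B·(1−ν²)/E_s · I_f  ⇒  E_s = q·B·(1−ν²)·I_f / S_e.
E_s = 225 × 3.2 × 0.8556 × 0.78 / 0.016 = 30030 kPa

E_s ≈ 30000 kPa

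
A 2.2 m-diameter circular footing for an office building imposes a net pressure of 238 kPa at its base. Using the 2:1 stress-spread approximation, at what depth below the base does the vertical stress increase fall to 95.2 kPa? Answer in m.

2:1 spreading — at depth z the loaded area has grown by z in each plan dimension:
qD²/(D+z)² = Δσ_z ⇒ z = D(√(q/Δσ_z) − 1) = 2.2×(√(238/95.2) − 1) = 1.279 m

z ≈ 1.28 m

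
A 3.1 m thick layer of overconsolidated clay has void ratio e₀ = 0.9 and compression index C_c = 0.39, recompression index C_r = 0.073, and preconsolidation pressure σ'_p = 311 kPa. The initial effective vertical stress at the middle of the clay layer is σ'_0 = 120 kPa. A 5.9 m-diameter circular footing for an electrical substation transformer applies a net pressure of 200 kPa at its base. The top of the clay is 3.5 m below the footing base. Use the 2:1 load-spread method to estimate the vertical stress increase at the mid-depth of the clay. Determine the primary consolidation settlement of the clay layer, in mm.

Mid-depth of clay below the footing base: z = 3.5 + 3.1/2 = 5.05 m.
Stress increase at mid-clay by the 2:1 spreading method:
Δσ ≈ qD²/(D+z)² = 200×5.9²/(5.9+5.05)² = 58.064 kPa
Final effective stress: σ'_f = 120 + 58.064 = 178.06 kPa.
σ'_f = 178.06 ≤ σ'_p = 311 kPa, so the clay remains overconsolidated and only the recompression index applies:
S_c = C_r·H/(1+e₀)·log₁₀(σ'_f/σ'_0) = 0.073×3.1/1.9×log₁₀(178.06/120)
    = 0.11911 × 0.17139 = 0.02041 m

S_c ≈ 20.4 mm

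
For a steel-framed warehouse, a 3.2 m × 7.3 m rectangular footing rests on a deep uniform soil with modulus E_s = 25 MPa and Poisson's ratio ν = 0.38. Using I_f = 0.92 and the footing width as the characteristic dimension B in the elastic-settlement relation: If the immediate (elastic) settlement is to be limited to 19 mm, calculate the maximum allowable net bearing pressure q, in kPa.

E_s = 25 MPa = 25000 kPa.
S_e = q·B·(1−ν²)/E_s · I_f  ⇒  q = S_e·E_s / (B·(1−ν²)·I_f).
q = 0.019 × 25000 / (3.2 × 0.8556 × 0.92) = 188.6 kPa

q ≈ 189 kPa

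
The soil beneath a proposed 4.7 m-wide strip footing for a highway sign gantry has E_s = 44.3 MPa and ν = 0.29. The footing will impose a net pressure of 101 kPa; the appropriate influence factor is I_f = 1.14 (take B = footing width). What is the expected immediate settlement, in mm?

S_e ≈ 11.2 mm

Immediate (elastic) settlement: S_e = q·B·(1−ν²)/E_s · I_f.
E_s = 44.3 MPa = 44300 kPa.
S_e = 101 × 4.7 × (1 − 0.29²) / 44300 × 1.14
    = 101 × 4.7 × 0.9159 / 44300 × 1.14
    = 0.01119 m = 11.19 mm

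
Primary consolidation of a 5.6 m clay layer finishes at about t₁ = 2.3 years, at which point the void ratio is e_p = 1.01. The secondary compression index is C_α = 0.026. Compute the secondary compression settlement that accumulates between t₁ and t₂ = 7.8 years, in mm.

S_s ≈ 38.4 mm

Secondary compression: S_s = C_α·H/(1+e_p)·log₁₀(t₂/t₁)
S_s = 0.026×5.6/(1+1.01)×log₁₀(7.8/2.3)
    = 0.07244 × 0.5304 = 0.03842 m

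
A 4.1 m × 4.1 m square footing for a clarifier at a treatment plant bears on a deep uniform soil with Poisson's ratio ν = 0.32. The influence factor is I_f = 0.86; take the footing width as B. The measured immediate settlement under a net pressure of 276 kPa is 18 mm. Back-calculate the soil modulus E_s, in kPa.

S_e = q·B·(1−ν²)/E_s · I_f  ⇒  E_s = q·B·(1−ν²)·I_f / S_e.
E_s = 276 × 4.1 × 0.8976 × 0.86 / 0.018 = 48530 kPa

E_s ≈ 48500 kPa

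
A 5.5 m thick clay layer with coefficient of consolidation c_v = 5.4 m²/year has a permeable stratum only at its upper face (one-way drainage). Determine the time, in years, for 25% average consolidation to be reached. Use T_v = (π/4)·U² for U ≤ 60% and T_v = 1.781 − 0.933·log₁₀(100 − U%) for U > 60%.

Drainage path length: H_d = H = 5.5 m (single drainage).
U ≤ 60%: T_v = (π/4)·U² = (π/4)×0.25² = 0.049087.
t = T_v·H_d²/c_v = 0.049087×5.5²/5.4 = 0.275 years.

t ≈ 0.275 years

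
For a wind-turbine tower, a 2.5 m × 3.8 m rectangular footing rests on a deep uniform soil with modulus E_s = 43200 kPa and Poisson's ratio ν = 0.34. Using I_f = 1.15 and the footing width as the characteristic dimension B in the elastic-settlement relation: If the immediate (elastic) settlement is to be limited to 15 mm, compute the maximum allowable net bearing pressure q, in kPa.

q ≈ 255 kPa

S_e = q·B·(1−ν²)/E_s · I_f  ⇒  q = S_e·E_s / (B·(1−ν²)·I_f).
q = 0.015 × 43200 / (2.5 × 0.8844 × 1.15) = 254.9 kPa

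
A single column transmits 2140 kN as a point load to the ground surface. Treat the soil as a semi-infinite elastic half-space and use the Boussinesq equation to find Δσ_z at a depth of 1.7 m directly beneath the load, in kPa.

Δσ_z ≈ 354 kPa

Boussinesq vertical stress below a point load on an elastic half-space:
Δσ_z = 3P/(2πz²) · [1 + (r/z)²]^(−5/2)
r/z = 0/1.7 = 0; [1+(r/z)²]^(−5/2) = 1.
Δσ_z = 3×2140/(2π×1.7²) × 1 = 353.56 × 1 = 353.6 kPa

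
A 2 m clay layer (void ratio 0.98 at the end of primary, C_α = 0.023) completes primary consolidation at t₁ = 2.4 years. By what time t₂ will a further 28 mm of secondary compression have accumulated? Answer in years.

t₂ ≈ 38.5 years

S_s = C_α·H/(1+e_p)·log₁₀(t₂/t₁) ⇒ log₁₀(t₂/t₁) = S_s·(1+e_p)/(C_α·H).
log₁₀(t₂/t₁) = 0.028 × (1+0.98) / (0.023×2) = 1.205
t₂ = t₁ × 10^1.205 = 2.4 × 16.04 = 38.5 years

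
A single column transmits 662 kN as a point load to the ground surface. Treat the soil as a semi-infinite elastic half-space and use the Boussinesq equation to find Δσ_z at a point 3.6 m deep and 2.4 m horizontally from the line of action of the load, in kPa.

Δσ_z ≈ 9.73 kPa

Boussinesq vertical stress below a point load on an elastic half-space:
Δσ_z = 3P/(2πz²) · [1 + (r/z)²]^(−5/2)
r/z = 2.4/3.6 = 0.66667; [1+(r/z)²]^(−5/2) = 0.39879.
Δσ_z = 3×662/(2π×3.6²) × 0.39879 = 24.389 × 0.39879 = 9.726 kPa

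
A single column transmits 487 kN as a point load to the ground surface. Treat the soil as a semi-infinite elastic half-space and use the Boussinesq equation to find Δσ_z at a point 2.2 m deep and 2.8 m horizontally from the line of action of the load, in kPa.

Δσ_z ≈ 4.32 kPa

Boussinesq vertical stress below a point load on an elastic half-space:
Δσ_z = 3P/(2πz²) · [1 + (r/z)²]^(−5/2)
r/z = 2.8/2.2 = 1.2727; [1+(r/z)²]^(−5/2) = 0.090015.
Δσ_z = 3×487/(2π×2.2²) × 0.090015 = 48.042 × 0.090015 = 4.325 kPa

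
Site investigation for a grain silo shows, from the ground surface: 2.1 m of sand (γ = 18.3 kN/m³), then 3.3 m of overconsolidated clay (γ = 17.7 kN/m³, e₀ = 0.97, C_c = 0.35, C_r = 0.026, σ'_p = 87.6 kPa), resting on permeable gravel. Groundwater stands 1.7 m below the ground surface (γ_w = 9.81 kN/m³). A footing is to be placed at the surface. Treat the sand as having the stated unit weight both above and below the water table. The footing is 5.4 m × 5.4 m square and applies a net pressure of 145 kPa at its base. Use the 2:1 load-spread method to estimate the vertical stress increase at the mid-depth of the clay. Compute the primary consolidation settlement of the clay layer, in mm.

Mid-depth of clay below the ground surface: z = 2.1 + 3.3/2 = 3.75 m.
Total vertical stress at mid-clay: σ_v = 18.3×2.1 + 17.7×1.65 = 67.635 kPa.
Pore pressure: u = 9.81×(3.75 − 1.7) = 20.11 kPa.
Initial effective stress: σ'_0 = σ_v − u = 67.635 − 20.11 = 47.525 kPa.
Stress increase at mid-clay by the 2:1 spreading method:
Δσ = qBL/((B+z)(L+z)) = 145×5.4×5.4/((5.4+3.75)(5.4+3.75)) = 50.503 kPa
Final effective stress: σ'_f = 47.525 + 50.503 = 98.028 kPa.
σ'_f = 98.028 > σ'_p = 87.6 kPa, so the stress path crosses the preconsolidation pressure — recompression up to σ'_p, then virgin compression beyond:
S_c = H/(1+e₀)·[C_r·log₁₀(σ'_p/σ'_0) + C_c·log₁₀(σ'_f/σ'_p)]
    = 3.3/1.97 × [0.026×log₁₀(87.6/47.525) + 0.35×log₁₀(98.028/87.6)]
    = 1.6751 × [0.0069051 + 0.017096] = 0.0402 m

S_c ≈ 40.2 mm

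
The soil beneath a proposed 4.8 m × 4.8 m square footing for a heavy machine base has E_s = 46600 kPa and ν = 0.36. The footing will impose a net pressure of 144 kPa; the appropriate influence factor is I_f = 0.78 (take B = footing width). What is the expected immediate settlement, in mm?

S_e ≈ 10.1 mm

Immediate (elastic) settlement: S_e = q·B·(1−ν²)/E_s · I_f.
S_e = 144 × 4.8 × (1 − 0.36²) / 46600 × 0.78
    = 144 × 4.8 × 0.8704 / 46600 × 0.78
    = 0.01007 m = 10.07 mm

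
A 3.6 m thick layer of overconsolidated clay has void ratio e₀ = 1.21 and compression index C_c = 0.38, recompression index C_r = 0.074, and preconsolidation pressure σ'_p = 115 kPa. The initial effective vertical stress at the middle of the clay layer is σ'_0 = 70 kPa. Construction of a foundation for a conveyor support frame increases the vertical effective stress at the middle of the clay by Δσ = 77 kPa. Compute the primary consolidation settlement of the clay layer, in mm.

S_c ≈ 92 mm

Final effective stress: σ'_f = 70 + 77 = 147 kPa.
σ'_f = 147 > σ'_p = 115 kPa, so the stress path crosses the preconsolidation pressure — recompression up to σ'_p, then virgin compression beyond:
S_c = H/(1+e₀)·[C_r·log₁₀(σ'_p/σ'_0) + C_c·log₁₀(σ'_f/σ'_p)]
    = 3.6/2.21 × [0.074×log₁₀(115/70) + 0.38×log₁₀(147/115)]
    = 1.629 × [0.015954 + 0.040515] = 0.09199 m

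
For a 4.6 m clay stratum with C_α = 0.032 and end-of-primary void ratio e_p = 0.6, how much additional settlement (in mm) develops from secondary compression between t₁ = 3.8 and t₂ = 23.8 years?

Secondary compression: S_s = C_α·H/(1+e_p)·log₁₀(t₂/t₁)
S_s = 0.032×4.6/(1+0.6)×log₁₀(23.8/3.8)
    = 0.092 × 0.7968 = 0.0733 m

S_s ≈ 73.3 mm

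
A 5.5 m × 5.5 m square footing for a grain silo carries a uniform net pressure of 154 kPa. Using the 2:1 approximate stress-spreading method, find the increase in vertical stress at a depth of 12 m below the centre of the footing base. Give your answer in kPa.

By the 2:1 method the load spreads at 1 horizontal : 2 vertical, so at depth z the loaded area has grown by z in each plan dimension:
Δσ = qBL/((B+z)(L+z)) = 154×5.5×5.5/((5.5+12)(5.5+12)) = 15.211 kPa

Δσ_z ≈ 15.2 kPa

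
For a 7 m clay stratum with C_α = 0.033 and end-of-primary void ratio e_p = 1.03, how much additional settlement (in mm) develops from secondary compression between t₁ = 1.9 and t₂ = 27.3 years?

S_s ≈ 132 mm

Secondary compression: S_s = C_α·H/(1+e_p)·log₁₀(t₂/t₁)
S_s = 0.033×7/(1+1.03)×log₁₀(27.3/1.9)
    = 0.1138 × 1.157 = 0.1317 m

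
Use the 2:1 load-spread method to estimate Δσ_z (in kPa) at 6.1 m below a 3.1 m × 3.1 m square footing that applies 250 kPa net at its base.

By the 2:1 method the load spreads at 1 horizontal : 2 vertical, so at depth z the loaded area has grown by z in each plan dimension:
Δσ = qBL/((B+z)(L+z)) = 250×3.1×3.1/((3.1+6.1)(3.1+6.1)) = 28.385 kPa

Δσ_z ≈ 28.4 kPa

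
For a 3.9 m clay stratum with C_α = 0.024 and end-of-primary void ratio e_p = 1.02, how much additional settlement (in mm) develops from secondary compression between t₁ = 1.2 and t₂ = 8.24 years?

Secondary compression: S_s = C_α·H/(1+e_p)·log₁₀(t₂/t₁)
S_s = 0.024×3.9/(1+1.02)×log₁₀(8.24/1.2)
    = 0.04634 × 0.8367 = 0.03877 m

S_s ≈ 38.8 mm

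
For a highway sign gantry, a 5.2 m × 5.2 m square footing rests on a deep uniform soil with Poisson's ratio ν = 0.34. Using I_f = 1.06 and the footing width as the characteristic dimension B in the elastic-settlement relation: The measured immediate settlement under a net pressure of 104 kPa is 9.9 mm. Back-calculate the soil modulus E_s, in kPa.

S_e = q·B·(1−ν²)/E_s · I_f  ⇒  E_s = q·B·(1−ν²)·I_f / S_e.
E_s = 104 × 5.2 × 0.8844 × 1.06 / 0.0099 = 51210 kPa

E_s ≈ 51200 kPa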